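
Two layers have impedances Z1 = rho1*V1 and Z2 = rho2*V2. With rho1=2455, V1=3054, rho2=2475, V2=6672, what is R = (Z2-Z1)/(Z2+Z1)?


Z1 = 2455 * 3054 = 7497570
Z2 = 2475 * 6672 = 16513200
R = (16513200 - 7497570) / (16513200 + 7497570) = 9015630 / 24010770 = 0.3755

0.3755


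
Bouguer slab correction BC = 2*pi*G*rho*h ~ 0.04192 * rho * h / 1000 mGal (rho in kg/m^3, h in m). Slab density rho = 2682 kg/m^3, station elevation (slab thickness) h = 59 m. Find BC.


BC = 0.04192 * rho * h / 1000
= 0.04192 * 2682 * 59 / 1000
= 6.6333 mGal

6.6333


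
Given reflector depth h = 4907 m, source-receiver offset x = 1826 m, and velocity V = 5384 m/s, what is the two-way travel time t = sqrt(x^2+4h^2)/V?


x^2 + 4h^2 = 1826^2 + 4*4907^2 = 3334276 + 96314596 = 99648872
sqrt(99648872) = 9982.4282
t = 9982.4282 / 5384 = 1.8541 s

1.8541


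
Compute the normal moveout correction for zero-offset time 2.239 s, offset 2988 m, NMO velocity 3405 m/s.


x/Vnmo = 2988/3405 = 0.877533
(x/Vnmo)^2 = 0.770064
t0^2 = 5.013121
sqrt(5.013121 + 0.770064) = 2.404825
dt = 2.404825 - 2.239 = 0.165825

0.165825


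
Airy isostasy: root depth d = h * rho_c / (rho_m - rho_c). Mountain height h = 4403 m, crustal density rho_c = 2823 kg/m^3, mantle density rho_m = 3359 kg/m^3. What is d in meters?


rho_m - rho_c = 3359 - 2823 = 536
d = 4403 * 2823 / 536
= 12429669 / 536
= 23189.68 m

23189.68


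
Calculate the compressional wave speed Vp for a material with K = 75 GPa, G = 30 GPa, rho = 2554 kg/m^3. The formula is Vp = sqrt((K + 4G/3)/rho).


First compute the effective modulus:
K + 4G/3 = 75e9 + 4*30e9/3 = 115000000000.0 Pa
Then divide by density:
115000000000.0 / 2554 = 45027407.9875 Pa/(kg/m^3)
Take the square root:
Vp = sqrt(45027407.9875) = 6710.25 m/s

6710.25


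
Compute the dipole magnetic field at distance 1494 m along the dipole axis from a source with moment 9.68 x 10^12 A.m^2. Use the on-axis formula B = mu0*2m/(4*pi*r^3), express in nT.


m = 9.68 x 10^12 = 9680000000000 A.m^2
2m = 19360000000000 A.m^2
r^3 = 1494^3 = 3334661784
B = (4pi*10^-7) * 19360000000000 / (4*pi * 3334661784) * 1e9
= 24328493.509399 / 41904595851.28 * 1e9
= 580568.623 nT

580568.623


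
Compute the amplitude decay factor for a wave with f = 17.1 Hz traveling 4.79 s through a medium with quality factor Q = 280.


pi*f*t/Q = pi*17.1*4.79/280 = 0.919017
A/A0 = exp(-0.919017) = 0.398911

0.398911


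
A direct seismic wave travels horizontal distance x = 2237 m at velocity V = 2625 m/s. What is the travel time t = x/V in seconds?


t = x / V
= 2237 / 2625
= 0.8522 s

0.8522


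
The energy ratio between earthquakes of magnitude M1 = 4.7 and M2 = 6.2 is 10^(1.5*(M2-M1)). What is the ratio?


M2 - M1 = 6.2 - 4.7 = 1.5
1.5 * 1.5 = 2.25
ratio = 10^2.25 = 177.83

177.83


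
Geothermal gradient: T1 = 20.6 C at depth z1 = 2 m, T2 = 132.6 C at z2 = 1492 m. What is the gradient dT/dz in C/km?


dT = 132.6 - 20.6 = 112.0 C
dz = 1492 - 2 = 1490 m
gradient = dT/dz * 1000 = 112.0/1490 * 1000 = 75.1678 C/km

75.1678


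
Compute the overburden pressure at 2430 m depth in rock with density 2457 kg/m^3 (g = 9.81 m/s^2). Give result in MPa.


P = rho * g * z / 1e6
= 2457 * 9.81 * 2430 / 1e6
= 58570703.1 / 1e6
= 58.5707 MPa

58.5707


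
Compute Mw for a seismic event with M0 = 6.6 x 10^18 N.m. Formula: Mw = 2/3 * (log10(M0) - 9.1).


log10(M0) = log10(6.6 x 10^18) = 18.8195
Mw = 2/3 * (18.8195 - 9.1)
= 2/3 * 9.7195
= 6.48

6.48


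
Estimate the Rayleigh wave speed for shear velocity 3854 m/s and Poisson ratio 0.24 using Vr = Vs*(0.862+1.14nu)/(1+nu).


Numerator factor = 0.862 + 1.14*0.24 = 1.1356
Denominator = 1 + 0.24 = 1.24
Vr = 3854 * 1.1356 / 1.24 = 3529.52 m/s

3529.52


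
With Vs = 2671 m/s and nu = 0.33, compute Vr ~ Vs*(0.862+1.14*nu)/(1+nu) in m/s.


Numerator factor = 0.862 + 1.14*0.33 = 1.2382
Denominator = 1 + 0.33 = 1.33
Vr = 2671 * 1.2382 / 1.33 = 2486.64 m/s

2486.64


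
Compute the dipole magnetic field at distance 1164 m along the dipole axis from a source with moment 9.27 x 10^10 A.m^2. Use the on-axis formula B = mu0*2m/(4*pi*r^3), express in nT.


m = 9.27 x 10^10 = 92700000000 A.m^2
2m = 185400000000 A.m^2
r^3 = 1164^3 = 1577098944
B = (4pi*10^-7) * 185400000000 / (4*pi * 1577098944) * 1e9
= 232980.51119 / 19818409825.82 * 1e9
= 11755.7621 nT

11755.7621


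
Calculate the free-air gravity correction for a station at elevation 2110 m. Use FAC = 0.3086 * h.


FAC = 0.3086 * h
= 0.3086 * 2110
= 651.146 mGal

651.146


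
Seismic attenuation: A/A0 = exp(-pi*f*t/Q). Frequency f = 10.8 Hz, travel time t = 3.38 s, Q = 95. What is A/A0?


pi*f*t/Q = pi*10.8*3.38/95 = 1.207165
A/A0 = exp(-1.207165) = 0.299044

0.299044


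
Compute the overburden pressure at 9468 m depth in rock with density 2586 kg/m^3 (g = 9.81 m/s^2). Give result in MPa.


P = rho * g * z / 1e6
= 2586 * 9.81 * 9468 / 1e6
= 240190472.88 / 1e6
= 240.1905 MPa

240.1905


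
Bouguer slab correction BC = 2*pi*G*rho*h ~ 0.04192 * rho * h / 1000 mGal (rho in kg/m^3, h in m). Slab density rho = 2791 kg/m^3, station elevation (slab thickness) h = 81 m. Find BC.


BC = 0.04192 * rho * h / 1000
= 0.04192 * 2791 * 81 / 1000
= 9.4769 mGal

9.4769


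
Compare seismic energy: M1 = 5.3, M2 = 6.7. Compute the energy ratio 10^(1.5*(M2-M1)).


M2 - M1 = 6.7 - 5.3 = 1.4
1.5 * 1.4 = 2.1
ratio = 10^2.1 = 125.89

125.89


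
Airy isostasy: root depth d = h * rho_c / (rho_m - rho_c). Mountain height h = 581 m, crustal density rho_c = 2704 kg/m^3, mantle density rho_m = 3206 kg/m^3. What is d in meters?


rho_m - rho_c = 3206 - 2704 = 502
d = 581 * 2704 / 502
= 1571024 / 502
= 3129.53 m

3129.53


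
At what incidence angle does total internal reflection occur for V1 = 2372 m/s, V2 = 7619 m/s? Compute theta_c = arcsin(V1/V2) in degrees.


V1/V2 = 2372/7619 = 0.311327
theta_c = arcsin(0.311327) = 18.1392 degrees

18.1392


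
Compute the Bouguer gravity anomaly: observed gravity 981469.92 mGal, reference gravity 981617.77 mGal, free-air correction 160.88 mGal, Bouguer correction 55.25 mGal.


BA = g_obs - g_ref + FAC - BC
= 981469.92 - 981617.77 + 160.88 - 55.25
= -42.22 mGal

-42.22


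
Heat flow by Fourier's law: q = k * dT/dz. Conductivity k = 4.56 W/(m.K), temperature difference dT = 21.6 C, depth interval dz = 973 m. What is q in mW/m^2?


q = k * dT / dz * 1000
= 4.56 * 21.6 / 973 * 1000
= 0.101229 * 1000
= 101.2292 mW/m^2

101.2292


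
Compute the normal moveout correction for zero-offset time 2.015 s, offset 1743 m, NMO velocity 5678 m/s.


x/Vnmo = 1743/5678 = 0.306974
(x/Vnmo)^2 = 0.094233
t0^2 = 4.060225
sqrt(4.060225 + 0.094233) = 2.038249
dt = 2.038249 - 2.015 = 0.023249

0.023249


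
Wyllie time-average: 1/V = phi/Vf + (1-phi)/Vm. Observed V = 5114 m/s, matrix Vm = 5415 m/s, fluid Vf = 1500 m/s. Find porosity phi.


1/V - 1/Vm = 1/5114 - 1/5415 = 1.087e-05
1/Vf - 1/Vm = 1/1500 - 1/5415 = 0.00048199
phi = 1.087e-05 / 0.00048199 = 0.0226

0.0226


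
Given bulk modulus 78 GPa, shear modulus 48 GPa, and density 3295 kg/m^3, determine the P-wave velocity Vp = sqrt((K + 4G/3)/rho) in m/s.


First compute the effective modulus:
K + 4G/3 = 78e9 + 4*48e9/3 = 142000000000.0 Pa
Then divide by density:
142000000000.0 / 3295 = 43095599.393 Pa/(kg/m^3)
Take the square root:
Vp = sqrt(43095599.393) = 6564.72 m/s

6564.72


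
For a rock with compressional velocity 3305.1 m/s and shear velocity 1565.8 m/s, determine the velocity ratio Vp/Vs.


Vp/Vs = 3305.1 / 1565.8
= 2.1108

2.1108


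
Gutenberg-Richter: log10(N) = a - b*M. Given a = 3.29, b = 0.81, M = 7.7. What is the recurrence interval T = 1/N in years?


log10(N) = 3.29 - 0.81*7.7 = -2.947
N = 10^-2.947 = 0.00113
T = 1/N = 1/0.00113 = 885.1156 years

885.1156


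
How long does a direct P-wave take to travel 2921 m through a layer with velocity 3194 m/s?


t = x / V
= 2921 / 3194
= 0.9145 s

0.9145


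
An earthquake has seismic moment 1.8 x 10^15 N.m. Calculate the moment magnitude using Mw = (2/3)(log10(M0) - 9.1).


log10(M0) = log10(1.8 x 10^15) = 15.2553
Mw = 2/3 * (15.2553 - 9.1)
= 2/3 * 6.1553
= 4.1

4.1


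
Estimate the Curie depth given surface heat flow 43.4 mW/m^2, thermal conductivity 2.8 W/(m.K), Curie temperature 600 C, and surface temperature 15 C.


T_Curie - T_surf = 600 - 15 = 585 C
Convert q to W/m^2: 43.4 mW/m^2 = 0.0434 W/m^2
d = 585 * 2.8 / 0.0434 = 37741.94 m

37741.94


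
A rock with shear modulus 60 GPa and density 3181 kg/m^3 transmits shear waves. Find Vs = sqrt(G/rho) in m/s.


Convert G to Pa: G = 60e9 Pa
Compute G/rho = 60e9 / 3181 = 18861993.0839
Vs = sqrt(18861993.0839) = 4343.04 m/s

4343.04


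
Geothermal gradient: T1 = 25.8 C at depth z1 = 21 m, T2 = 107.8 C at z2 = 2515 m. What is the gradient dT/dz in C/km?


dT = 107.8 - 25.8 = 82.0 C
dz = 2515 - 21 = 2494 m
gradient = dT/dz * 1000 = 82.0/2494 * 1000 = 32.8789 C/km

32.8789


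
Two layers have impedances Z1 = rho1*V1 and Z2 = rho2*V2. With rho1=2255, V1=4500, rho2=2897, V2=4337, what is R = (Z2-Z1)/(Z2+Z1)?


Z1 = 2255 * 4500 = 10147500
Z2 = 2897 * 4337 = 12564289
R = (12564289 - 10147500) / (12564289 + 10147500) = 2416789 / 22711789 = 0.1064

0.1064


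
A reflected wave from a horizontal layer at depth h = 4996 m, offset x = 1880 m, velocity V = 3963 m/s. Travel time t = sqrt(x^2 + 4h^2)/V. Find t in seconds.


x^2 + 4h^2 = 1880^2 + 4*4996^2 = 3534400 + 99840064 = 103374464
sqrt(103374464) = 10167.3233
t = 10167.3233 / 3963 = 2.5656 s

2.5656


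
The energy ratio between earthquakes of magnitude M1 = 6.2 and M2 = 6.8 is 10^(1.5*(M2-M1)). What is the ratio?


M2 - M1 = 6.8 - 6.2 = 0.6
1.5 * 0.6 = 0.9
ratio = 10^0.9 = 7.94

7.94


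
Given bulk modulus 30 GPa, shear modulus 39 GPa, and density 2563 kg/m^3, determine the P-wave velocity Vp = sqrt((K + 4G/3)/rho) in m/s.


First compute the effective modulus:
K + 4G/3 = 30e9 + 4*39e9/3 = 82000000000.0 Pa
Then divide by density:
82000000000.0 / 2563 = 31993757.3156 Pa/(kg/m^3)
Take the square root:
Vp = sqrt(31993757.3156) = 5656.3 m/s

5656.3


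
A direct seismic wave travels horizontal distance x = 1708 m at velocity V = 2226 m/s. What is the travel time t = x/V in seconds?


t = x / V
= 1708 / 2226
= 0.7673 s

0.7673


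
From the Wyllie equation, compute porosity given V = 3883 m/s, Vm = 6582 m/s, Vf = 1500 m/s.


1/V - 1/Vm = 1/3883 - 1/6582 = 0.0001056
1/Vf - 1/Vm = 1/1500 - 1/6582 = 0.00051474
phi = 0.0001056 / 0.00051474 = 0.2052

0.2052


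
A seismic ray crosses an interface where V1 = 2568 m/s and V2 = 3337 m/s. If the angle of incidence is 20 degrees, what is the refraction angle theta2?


sin(theta1) = sin(20 deg) = 0.34202
sin(theta2) = V2/V1 * sin(theta1) = 3337/2568 * 0.34202 = 0.44444
theta2 = arcsin(0.44444) = 26.3875 degrees

26.3875


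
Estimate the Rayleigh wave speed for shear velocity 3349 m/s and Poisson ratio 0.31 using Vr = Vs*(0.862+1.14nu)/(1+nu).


Numerator factor = 0.862 + 1.14*0.31 = 1.2154
Denominator = 1 + 0.31 = 1.31
Vr = 3349 * 1.2154 / 1.31 = 3107.16 m/s

3107.16


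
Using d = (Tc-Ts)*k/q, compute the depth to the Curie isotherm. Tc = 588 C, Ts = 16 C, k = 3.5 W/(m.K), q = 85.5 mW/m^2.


T_Curie - T_surf = 588 - 16 = 572 C
Convert q to W/m^2: 85.5 mW/m^2 = 0.0855 W/m^2
d = 572 * 3.5 / 0.0855 = 23415.2 m

23415.2


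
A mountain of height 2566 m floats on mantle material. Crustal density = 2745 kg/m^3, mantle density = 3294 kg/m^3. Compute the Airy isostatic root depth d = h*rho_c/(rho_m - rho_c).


rho_m - rho_c = 3294 - 2745 = 549
d = 2566 * 2745 / 549
= 7043670 / 549
= 12830.0 m

12830.0


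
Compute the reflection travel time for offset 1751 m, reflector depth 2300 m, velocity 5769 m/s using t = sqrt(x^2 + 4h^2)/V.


x^2 + 4h^2 = 1751^2 + 4*2300^2 = 3066001 + 21160000 = 24226001
sqrt(24226001) = 4921.9916
t = 4921.9916 / 5769 = 0.8532 s

0.8532


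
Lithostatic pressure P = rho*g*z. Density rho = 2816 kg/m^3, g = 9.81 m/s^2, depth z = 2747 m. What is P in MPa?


P = rho * g * z / 1e6
= 2816 * 9.81 * 2747 / 1e6
= 75885765.12 / 1e6
= 75.8858 MPa

75.8858


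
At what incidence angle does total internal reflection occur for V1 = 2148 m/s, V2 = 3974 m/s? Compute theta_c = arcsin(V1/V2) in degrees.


V1/V2 = 2148/3974 = 0.540513
theta_c = arcsin(0.540513) = 32.7186 degrees

32.7186


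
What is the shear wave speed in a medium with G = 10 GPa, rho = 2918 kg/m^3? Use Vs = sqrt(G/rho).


Convert G to Pa: G = 10e9 Pa
Compute G/rho = 10e9 / 2918 = 3427004.7978
Vs = sqrt(3427004.7978) = 1851.22 m/s

1851.22


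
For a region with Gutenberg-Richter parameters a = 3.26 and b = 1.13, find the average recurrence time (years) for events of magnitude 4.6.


log10(N) = 3.26 - 1.13*4.6 = -1.938
N = 10^-1.938 = 0.011535
T = 1/N = 1/0.011535 = 86.6962 years

86.6962


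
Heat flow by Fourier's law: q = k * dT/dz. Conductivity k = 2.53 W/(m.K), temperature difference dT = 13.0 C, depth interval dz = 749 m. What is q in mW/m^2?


q = k * dT / dz * 1000
= 2.53 * 13.0 / 749 * 1000
= 0.043912 * 1000
= 43.9119 mW/m^2

43.9119


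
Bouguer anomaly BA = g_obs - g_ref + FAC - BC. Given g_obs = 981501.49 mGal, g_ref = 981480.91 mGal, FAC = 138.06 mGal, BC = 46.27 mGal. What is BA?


BA = g_obs - g_ref + FAC - BC
= 981501.49 - 981480.91 + 138.06 - 46.27
= 112.37 mGal

112.37


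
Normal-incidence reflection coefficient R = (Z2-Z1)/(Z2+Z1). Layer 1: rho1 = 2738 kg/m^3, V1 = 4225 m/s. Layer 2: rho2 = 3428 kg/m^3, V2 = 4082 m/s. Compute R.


Z1 = 2738 * 4225 = 11568050
Z2 = 3428 * 4082 = 13993096
R = (13993096 - 11568050) / (13993096 + 11568050) = 2425046 / 25561146 = 0.0949

0.0949


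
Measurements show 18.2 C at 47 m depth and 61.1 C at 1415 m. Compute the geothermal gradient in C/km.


dT = 61.1 - 18.2 = 42.9 C
dz = 1415 - 47 = 1368 m
gradient = dT/dz * 1000 = 42.9/1368 * 1000 = 31.3596 C/km

31.3596


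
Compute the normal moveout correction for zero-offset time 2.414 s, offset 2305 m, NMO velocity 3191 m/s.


x/Vnmo = 2305/3191 = 0.722344
(x/Vnmo)^2 = 0.521781
t0^2 = 5.827396
sqrt(5.827396 + 0.521781) = 2.519757
dt = 2.519757 - 2.414 = 0.105757

0.105757


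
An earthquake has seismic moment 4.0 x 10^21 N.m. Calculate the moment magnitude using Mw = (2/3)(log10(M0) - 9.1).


log10(M0) = log10(4.0 x 10^21) = 21.6021
Mw = 2/3 * (21.6021 - 9.1)
= 2/3 * 12.5021
= 8.33

8.33


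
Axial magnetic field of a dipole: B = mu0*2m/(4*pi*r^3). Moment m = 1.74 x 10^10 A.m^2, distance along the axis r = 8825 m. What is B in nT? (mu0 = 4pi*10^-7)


m = 1.74 x 10^10 = 17400000000 A.m^2
2m = 34800000000 A.m^2
r^3 = 8825^3 = 687296515625
B = (4pi*10^-7) * 34800000000 / (4*pi * 687296515625) * 1e9
= 43730.969738 / 8636822737301.45 * 1e9
= 5.0633 nT

5.0633


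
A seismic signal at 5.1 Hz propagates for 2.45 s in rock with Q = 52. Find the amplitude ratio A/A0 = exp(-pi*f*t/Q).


pi*f*t/Q = pi*5.1*2.45/52 = 0.754888
A/A0 = exp(-0.754888) = 0.470063

0.470063


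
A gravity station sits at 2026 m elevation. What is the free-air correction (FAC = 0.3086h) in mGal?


FAC = 0.3086 * h
= 0.3086 * 2026
= 625.2236 mGal

625.2236


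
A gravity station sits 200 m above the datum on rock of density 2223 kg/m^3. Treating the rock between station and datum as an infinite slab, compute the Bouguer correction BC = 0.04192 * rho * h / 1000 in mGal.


BC = 0.04192 * rho * h / 1000
= 0.04192 * 2223 * 200 / 1000
= 18.6376 mGal

18.6376


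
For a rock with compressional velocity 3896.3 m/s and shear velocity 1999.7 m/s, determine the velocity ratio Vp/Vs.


Vp/Vs = 3896.3 / 1999.7
= 1.9484

1.9484


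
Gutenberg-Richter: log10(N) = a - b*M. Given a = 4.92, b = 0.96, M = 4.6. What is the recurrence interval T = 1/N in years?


log10(N) = 4.92 - 0.96*4.6 = 0.504
N = 10^0.504 = 3.191538
T = 1/N = 1/3.191538 = 0.3133 years

0.3133


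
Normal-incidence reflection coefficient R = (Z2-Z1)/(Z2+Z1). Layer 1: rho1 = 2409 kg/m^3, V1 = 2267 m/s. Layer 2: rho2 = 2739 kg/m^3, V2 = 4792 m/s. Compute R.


Z1 = 2409 * 2267 = 5461203
Z2 = 2739 * 4792 = 13125288
R = (13125288 - 5461203) / (13125288 + 5461203) = 7664085 / 18586491 = 0.4123

0.4123


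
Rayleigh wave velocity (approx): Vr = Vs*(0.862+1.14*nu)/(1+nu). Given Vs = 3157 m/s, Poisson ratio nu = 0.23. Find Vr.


Numerator factor = 0.862 + 1.14*0.23 = 1.1242
Denominator = 1 + 0.23 = 1.23
Vr = 3157 * 1.1242 / 1.23 = 2885.45 m/s

2885.45


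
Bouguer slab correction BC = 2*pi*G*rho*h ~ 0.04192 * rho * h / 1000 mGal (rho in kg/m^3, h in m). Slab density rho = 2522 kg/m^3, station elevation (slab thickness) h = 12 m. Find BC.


BC = 0.04192 * rho * h / 1000
= 0.04192 * 2522 * 12 / 1000
= 1.2687 mGal

1.2687


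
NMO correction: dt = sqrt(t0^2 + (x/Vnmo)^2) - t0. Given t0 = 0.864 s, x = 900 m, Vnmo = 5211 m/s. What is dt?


x/Vnmo = 900/5211 = 0.172712
(x/Vnmo)^2 = 0.029829
t0^2 = 0.746496
sqrt(0.746496 + 0.029829) = 0.881093
dt = 0.881093 - 0.864 = 0.017093

0.017093


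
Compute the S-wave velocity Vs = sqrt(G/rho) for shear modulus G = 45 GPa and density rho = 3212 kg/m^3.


Convert G to Pa: G = 45e9 Pa
Compute G/rho = 45e9 / 3212 = 14009962.6401
Vs = sqrt(14009962.6401) = 3742.99 m/s

3742.99


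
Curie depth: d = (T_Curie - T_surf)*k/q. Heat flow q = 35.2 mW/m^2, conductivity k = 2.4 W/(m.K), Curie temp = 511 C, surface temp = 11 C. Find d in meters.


T_Curie - T_surf = 511 - 11 = 500 C
Convert q to W/m^2: 35.2 mW/m^2 = 0.0352 W/m^2
d = 500 * 2.4 / 0.0352 = 34090.91 m

34090.91


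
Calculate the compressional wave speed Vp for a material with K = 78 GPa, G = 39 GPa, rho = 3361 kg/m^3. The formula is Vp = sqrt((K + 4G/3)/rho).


First compute the effective modulus:
K + 4G/3 = 78e9 + 4*39e9/3 = 130000000000.0 Pa
Then divide by density:
130000000000.0 / 3361 = 38678964.5939 Pa/(kg/m^3)
Take the square root:
Vp = sqrt(38678964.5939) = 6219.24 m/s

6219.24


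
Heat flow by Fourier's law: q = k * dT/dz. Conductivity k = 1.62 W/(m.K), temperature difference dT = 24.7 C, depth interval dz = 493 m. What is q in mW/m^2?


q = k * dT / dz * 1000
= 1.62 * 24.7 / 493 * 1000
= 0.081164 * 1000
= 81.1643 mW/m^2

81.1643


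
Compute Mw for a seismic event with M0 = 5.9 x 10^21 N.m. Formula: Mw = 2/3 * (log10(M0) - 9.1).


log10(M0) = log10(5.9 x 10^21) = 21.7709
Mw = 2/3 * (21.7709 - 9.1)
= 2/3 * 12.6709
= 8.45

8.45


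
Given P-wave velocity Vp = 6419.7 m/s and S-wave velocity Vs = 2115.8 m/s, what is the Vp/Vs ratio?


Vp/Vs = 6419.7 / 2115.8
= 3.0342

3.0342


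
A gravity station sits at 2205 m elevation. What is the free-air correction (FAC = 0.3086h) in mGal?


FAC = 0.3086 * h
= 0.3086 * 2205
= 680.463 mGal

680.463


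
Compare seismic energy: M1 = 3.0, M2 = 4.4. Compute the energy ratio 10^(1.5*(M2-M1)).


M2 - M1 = 4.4 - 3.0 = 1.4
1.5 * 1.4 = 2.1
ratio = 10^2.1 = 125.89

125.89


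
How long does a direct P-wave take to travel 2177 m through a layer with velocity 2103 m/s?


t = x / V
= 2177 / 2103
= 1.0352 s

1.0352


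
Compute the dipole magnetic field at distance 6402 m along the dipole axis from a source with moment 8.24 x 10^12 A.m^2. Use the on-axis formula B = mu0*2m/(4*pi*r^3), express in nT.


m = 8.24 x 10^12 = 8240000000000 A.m^2
2m = 16480000000000 A.m^2
r^3 = 6402^3 = 262389836808
B = (4pi*10^-7) * 16480000000000 / (4*pi * 262389836808) * 1e9
= 20709378.772464 / 3297287934770.55 * 1e9
= 6280.7311 nT

6280.7311


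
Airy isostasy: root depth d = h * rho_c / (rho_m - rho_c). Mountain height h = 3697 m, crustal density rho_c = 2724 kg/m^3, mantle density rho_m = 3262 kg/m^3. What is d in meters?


rho_m - rho_c = 3262 - 2724 = 538
d = 3697 * 2724 / 538
= 10070628 / 538
= 18718.64 m

18718.64


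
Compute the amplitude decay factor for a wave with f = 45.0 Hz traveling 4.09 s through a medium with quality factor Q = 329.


pi*f*t/Q = pi*45.0*4.09/329 = 1.757478
A/A0 = exp(-1.757478) = 0.172479

0.172479


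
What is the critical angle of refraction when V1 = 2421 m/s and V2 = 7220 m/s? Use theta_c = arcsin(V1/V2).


V1/V2 = 2421/7220 = 0.335319
theta_c = arcsin(0.335319) = 19.5919 degrees

19.5919


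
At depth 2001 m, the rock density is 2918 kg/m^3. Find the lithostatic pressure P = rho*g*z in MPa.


P = rho * g * z / 1e6
= 2918 * 9.81 * 2001 / 1e6
= 57279785.58 / 1e6
= 57.2798 MPa

57.2798


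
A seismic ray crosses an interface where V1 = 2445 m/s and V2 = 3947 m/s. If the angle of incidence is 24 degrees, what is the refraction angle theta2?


sin(theta1) = sin(24 deg) = 0.406737
sin(theta2) = V2/V1 * sin(theta1) = 3947/2445 * 0.406737 = 0.656601
theta2 = arcsin(0.656601) = 41.0412 degrees

41.0412


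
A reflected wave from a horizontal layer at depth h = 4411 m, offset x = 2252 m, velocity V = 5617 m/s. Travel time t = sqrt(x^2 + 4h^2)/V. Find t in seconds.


x^2 + 4h^2 = 2252^2 + 4*4411^2 = 5071504 + 77827684 = 82899188
sqrt(82899188) = 9104.8991
t = 9104.8991 / 5617 = 1.621 s

1.621


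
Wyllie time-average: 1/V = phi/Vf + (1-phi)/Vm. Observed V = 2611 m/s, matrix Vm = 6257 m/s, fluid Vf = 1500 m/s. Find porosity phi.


1/V - 1/Vm = 1/2611 - 1/6257 = 0.00022317
1/Vf - 1/Vm = 1/1500 - 1/6257 = 0.00050685
phi = 0.00022317 / 0.00050685 = 0.4403

0.4403


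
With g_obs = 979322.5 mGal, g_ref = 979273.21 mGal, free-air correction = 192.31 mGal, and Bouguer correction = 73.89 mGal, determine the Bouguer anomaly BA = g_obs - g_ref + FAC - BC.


BA = g_obs - g_ref + FAC - BC
= 979322.5 - 979273.21 + 192.31 - 73.89
= 167.71 mGal

167.71


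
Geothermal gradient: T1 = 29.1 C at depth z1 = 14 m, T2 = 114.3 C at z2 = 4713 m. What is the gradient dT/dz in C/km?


dT = 114.3 - 29.1 = 85.2 C
dz = 4713 - 14 = 4699 m
gradient = dT/dz * 1000 = 85.2/4699 * 1000 = 18.1315 C/km

18.1315


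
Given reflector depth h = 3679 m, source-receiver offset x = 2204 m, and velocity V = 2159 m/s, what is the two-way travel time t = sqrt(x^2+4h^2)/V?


x^2 + 4h^2 = 2204^2 + 4*3679^2 = 4857616 + 54140164 = 58997780
sqrt(58997780) = 7681.0012
t = 7681.0012 / 2159 = 3.5577 s

3.5577


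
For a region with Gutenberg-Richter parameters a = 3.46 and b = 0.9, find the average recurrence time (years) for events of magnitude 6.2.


log10(N) = 3.46 - 0.9*6.2 = -2.12
N = 10^-2.12 = 0.007586
T = 1/N = 1/0.007586 = 131.8257 years

131.8257


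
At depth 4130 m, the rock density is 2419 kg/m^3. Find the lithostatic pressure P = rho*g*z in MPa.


P = rho * g * z / 1e6
= 2419 * 9.81 * 4130 / 1e6
= 98006510.7 / 1e6
= 98.0065 MPa

98.0065


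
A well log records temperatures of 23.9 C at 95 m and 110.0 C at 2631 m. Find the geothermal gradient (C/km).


dT = 110.0 - 23.9 = 86.1 C
dz = 2631 - 95 = 2536 m
gradient = dT/dz * 1000 = 86.1/2536 * 1000 = 33.9511 C/km

33.9511


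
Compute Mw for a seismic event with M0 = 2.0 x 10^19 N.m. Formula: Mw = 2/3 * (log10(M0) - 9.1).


log10(M0) = log10(2.0 x 10^19) = 19.301
Mw = 2/3 * (19.301 - 9.1)
= 2/3 * 10.201
= 6.8

6.8


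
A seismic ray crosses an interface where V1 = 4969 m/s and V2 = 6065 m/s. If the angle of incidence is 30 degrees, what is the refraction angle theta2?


sin(theta1) = sin(30 deg) = 0.5
sin(theta2) = V2/V1 * sin(theta1) = 6065/4969 * 0.5 = 0.610284
theta2 = arcsin(0.610284) = 37.61 degrees

37.61


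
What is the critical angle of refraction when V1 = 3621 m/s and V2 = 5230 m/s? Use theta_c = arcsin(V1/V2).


V1/V2 = 3621/5230 = 0.692352
theta_c = arcsin(0.692352) = 43.8166 degrees

43.8166


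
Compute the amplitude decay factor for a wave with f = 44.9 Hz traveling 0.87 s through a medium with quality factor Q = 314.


pi*f*t/Q = pi*44.9*0.87/314 = 0.390828
A/A0 = exp(-0.390828) = 0.676496

0.676496


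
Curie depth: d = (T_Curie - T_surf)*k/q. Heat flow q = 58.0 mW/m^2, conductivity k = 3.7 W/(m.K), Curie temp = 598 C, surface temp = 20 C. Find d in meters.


T_Curie - T_surf = 598 - 20 = 578 C
Convert q to W/m^2: 58.0 mW/m^2 = 0.058 W/m^2
d = 578 * 3.7 / 0.058 = 36872.41 m

36872.41


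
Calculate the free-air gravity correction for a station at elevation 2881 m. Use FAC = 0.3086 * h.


FAC = 0.3086 * h
= 0.3086 * 2881
= 889.0766 mGal

889.0766


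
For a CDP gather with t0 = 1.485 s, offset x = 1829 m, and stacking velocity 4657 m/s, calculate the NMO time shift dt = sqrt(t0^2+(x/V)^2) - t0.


x/Vnmo = 1829/4657 = 0.392742
(x/Vnmo)^2 = 0.154246
t0^2 = 2.205225
sqrt(2.205225 + 0.154246) = 1.536057
dt = 1.536057 - 1.485 = 0.051057

0.051057


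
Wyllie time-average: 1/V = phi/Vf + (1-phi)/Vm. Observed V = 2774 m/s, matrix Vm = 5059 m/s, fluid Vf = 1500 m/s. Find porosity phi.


1/V - 1/Vm = 1/2774 - 1/5059 = 0.00016282
1/Vf - 1/Vm = 1/1500 - 1/5059 = 0.000469
phi = 0.00016282 / 0.000469 = 0.3472

0.3472


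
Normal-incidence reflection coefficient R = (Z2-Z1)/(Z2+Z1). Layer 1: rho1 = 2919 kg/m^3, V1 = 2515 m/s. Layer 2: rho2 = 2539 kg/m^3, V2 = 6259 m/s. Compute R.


Z1 = 2919 * 2515 = 7341285
Z2 = 2539 * 6259 = 15891601
R = (15891601 - 7341285) / (15891601 + 7341285) = 8550316 / 23232886 = 0.368

0.368


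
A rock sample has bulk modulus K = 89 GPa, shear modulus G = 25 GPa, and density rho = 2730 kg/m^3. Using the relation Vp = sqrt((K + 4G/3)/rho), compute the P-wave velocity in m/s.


First compute the effective modulus:
K + 4G/3 = 89e9 + 4*25e9/3 = 122333333333.33 Pa
Then divide by density:
122333333333.33 / 2730 = 44810744.8107 Pa/(kg/m^3)
Take the square root:
Vp = sqrt(44810744.8107) = 6694.08 m/s

6694.08


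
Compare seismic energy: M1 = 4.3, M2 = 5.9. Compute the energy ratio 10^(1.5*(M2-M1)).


M2 - M1 = 5.9 - 4.3 = 1.6
1.5 * 1.6 = 2.4
ratio = 10^2.4 = 251.19

251.19


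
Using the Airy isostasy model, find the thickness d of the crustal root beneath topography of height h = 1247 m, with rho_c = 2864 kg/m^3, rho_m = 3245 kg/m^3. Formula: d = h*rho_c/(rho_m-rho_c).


rho_m - rho_c = 3245 - 2864 = 381
d = 1247 * 2864 / 381
= 3571408 / 381
= 9373.77 m

9373.77


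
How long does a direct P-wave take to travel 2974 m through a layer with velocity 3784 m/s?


t = x / V
= 2974 / 3784
= 0.7859 s

0.7859


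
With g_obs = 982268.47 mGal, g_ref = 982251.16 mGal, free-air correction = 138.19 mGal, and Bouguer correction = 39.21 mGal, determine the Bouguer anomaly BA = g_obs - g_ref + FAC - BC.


BA = g_obs - g_ref + FAC - BC
= 982268.47 - 982251.16 + 138.19 - 39.21
= 116.29 mGal

116.29


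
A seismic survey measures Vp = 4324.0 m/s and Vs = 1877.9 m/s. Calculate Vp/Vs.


Vp/Vs = 4324.0 / 1877.9
= 2.3026

2.3026


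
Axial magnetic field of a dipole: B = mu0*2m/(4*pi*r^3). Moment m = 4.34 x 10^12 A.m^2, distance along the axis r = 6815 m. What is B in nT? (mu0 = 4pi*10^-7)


m = 4.34 x 10^12 = 4340000000000 A.m^2
2m = 8680000000000 A.m^2
r^3 = 6815^3 = 316517393375
B = (4pi*10^-7) * 8680000000000 / (4*pi * 316517393375) * 1e9
= 10907609.693264 / 3977474871041.16 * 1e9
= 2742.3453 nT

2742.3453


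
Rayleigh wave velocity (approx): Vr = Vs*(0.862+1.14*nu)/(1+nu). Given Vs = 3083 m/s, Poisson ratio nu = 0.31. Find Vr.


Numerator factor = 0.862 + 1.14*0.31 = 1.2154
Denominator = 1 + 0.31 = 1.31
Vr = 3083 * 1.2154 / 1.31 = 2860.37 m/s

2860.37


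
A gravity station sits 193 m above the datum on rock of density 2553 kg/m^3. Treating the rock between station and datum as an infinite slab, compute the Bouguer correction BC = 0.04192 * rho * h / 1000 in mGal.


BC = 0.04192 * rho * h / 1000
= 0.04192 * 2553 * 193 / 1000
= 20.6552 mGal

20.6552


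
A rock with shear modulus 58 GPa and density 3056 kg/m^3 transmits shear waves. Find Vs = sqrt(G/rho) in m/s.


Convert G to Pa: G = 58e9 Pa
Compute G/rho = 58e9 / 3056 = 18979057.5916
Vs = sqrt(18979057.5916) = 4356.5 m/s

4356.5


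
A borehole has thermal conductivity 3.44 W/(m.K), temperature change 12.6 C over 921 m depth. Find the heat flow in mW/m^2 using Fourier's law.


q = k * dT / dz * 1000
= 3.44 * 12.6 / 921 * 1000
= 0.047062 * 1000
= 47.0619 mW/m^2

47.0619


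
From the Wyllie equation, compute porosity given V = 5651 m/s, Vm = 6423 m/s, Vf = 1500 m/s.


1/V - 1/Vm = 1/5651 - 1/6423 = 2.127e-05
1/Vf - 1/Vm = 1/1500 - 1/6423 = 0.00051098
phi = 2.127e-05 / 0.00051098 = 0.0416

0.0416


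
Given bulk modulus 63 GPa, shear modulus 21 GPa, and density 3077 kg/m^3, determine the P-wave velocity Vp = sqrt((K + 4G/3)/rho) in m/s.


First compute the effective modulus:
K + 4G/3 = 63e9 + 4*21e9/3 = 91000000000.0 Pa
Then divide by density:
91000000000.0 / 3077 = 29574260.6435 Pa/(kg/m^3)
Take the square root:
Vp = sqrt(29574260.6435) = 5438.22 m/s

5438.22


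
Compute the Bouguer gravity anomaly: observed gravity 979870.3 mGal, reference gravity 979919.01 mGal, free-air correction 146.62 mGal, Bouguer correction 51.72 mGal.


BA = g_obs - g_ref + FAC - BC
= 979870.3 - 979919.01 + 146.62 - 51.72
= 46.19 mGal

46.19


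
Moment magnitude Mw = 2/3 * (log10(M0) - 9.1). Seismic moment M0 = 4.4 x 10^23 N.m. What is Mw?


log10(M0) = log10(4.4 x 10^23) = 23.6435
Mw = 2/3 * (23.6435 - 9.1)
= 2/3 * 14.5435
= 9.7

9.7


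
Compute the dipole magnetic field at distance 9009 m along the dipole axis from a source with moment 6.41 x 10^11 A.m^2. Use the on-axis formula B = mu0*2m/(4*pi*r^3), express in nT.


m = 6.41 x 10^11 = 641000000000 A.m^2
2m = 1282000000000 A.m^2
r^3 = 9009^3 = 731189187729
B = (4pi*10^-7) * 1282000000000 / (4*pi * 731189187729) * 1e9
= 1611008.712761 / 9188394322214.86 * 1e9
= 175.3308 nT

175.3308


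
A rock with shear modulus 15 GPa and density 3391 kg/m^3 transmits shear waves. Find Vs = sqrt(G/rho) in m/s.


Convert G to Pa: G = 15e9 Pa
Compute G/rho = 15e9 / 3391 = 4423473.9015
Vs = sqrt(4423473.9015) = 2103.21 m/s

2103.21


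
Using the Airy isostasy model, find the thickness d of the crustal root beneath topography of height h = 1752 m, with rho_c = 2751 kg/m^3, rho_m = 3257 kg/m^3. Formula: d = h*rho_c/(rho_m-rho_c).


rho_m - rho_c = 3257 - 2751 = 506
d = 1752 * 2751 / 506
= 4819752 / 506
= 9525.2 m

9525.2


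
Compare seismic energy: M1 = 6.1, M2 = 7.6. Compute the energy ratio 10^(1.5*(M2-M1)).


M2 - M1 = 7.6 - 6.1 = 1.5
1.5 * 1.5 = 2.25
ratio = 10^2.25 = 177.83

177.83


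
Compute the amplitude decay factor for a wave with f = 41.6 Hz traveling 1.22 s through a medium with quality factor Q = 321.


pi*f*t/Q = pi*41.6*1.22/321 = 0.496704
A/A0 = exp(-0.496704) = 0.608533

0.608533


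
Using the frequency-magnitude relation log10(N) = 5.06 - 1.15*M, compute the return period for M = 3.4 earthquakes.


log10(N) = 5.06 - 1.15*3.4 = 1.15
N = 10^1.15 = 14.125375
T = 1/N = 1/14.125375 = 0.0708 years

0.0708


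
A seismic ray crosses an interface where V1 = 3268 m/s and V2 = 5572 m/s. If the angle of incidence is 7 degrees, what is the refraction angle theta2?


sin(theta1) = sin(7 deg) = 0.121869
sin(theta2) = V2/V1 * sin(theta1) = 5572/3268 * 0.121869 = 0.207789
theta2 = arcsin(0.207789) = 11.9928 degrees

11.9928


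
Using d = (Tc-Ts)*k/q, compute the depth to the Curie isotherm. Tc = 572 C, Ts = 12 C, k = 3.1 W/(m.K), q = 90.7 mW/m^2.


T_Curie - T_surf = 572 - 12 = 560 C
Convert q to W/m^2: 90.7 mW/m^2 = 0.0907 W/m^2
d = 560 * 3.1 / 0.0907 = 19140.02 m

19140.02


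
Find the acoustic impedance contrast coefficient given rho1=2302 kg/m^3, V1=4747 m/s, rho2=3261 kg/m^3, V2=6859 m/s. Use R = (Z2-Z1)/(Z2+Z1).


Z1 = 2302 * 4747 = 10927594
Z2 = 3261 * 6859 = 22367199
R = (22367199 - 10927594) / (22367199 + 10927594) = 11439605 / 33294793 = 0.3436

0.3436


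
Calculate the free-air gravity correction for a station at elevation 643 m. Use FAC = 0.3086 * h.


FAC = 0.3086 * h
= 0.3086 * 643
= 198.4298 mGal

198.4298


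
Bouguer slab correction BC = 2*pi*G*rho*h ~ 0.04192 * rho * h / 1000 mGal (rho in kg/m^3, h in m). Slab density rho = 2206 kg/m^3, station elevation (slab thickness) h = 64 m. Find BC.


BC = 0.04192 * rho * h / 1000
= 0.04192 * 2206 * 64 / 1000
= 5.9184 mGal

5.9184


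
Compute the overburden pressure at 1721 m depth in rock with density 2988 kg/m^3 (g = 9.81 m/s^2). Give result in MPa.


P = rho * g * z / 1e6
= 2988 * 9.81 * 1721 / 1e6
= 50446433.88 / 1e6
= 50.4464 MPa

50.4464


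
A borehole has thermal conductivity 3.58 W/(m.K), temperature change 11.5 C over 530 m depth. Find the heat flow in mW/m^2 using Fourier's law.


q = k * dT / dz * 1000
= 3.58 * 11.5 / 530 * 1000
= 0.077679 * 1000
= 77.6792 mW/m^2

77.6792


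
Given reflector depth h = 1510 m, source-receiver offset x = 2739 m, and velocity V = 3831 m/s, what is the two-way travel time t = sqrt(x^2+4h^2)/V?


x^2 + 4h^2 = 2739^2 + 4*1510^2 = 7502121 + 9120400 = 16622521
sqrt(16622521) = 4077.0726
t = 4077.0726 / 3831 = 1.0642 s

1.0642


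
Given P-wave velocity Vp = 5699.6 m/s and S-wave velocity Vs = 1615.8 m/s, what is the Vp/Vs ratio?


Vp/Vs = 5699.6 / 1615.8
= 3.5274

3.5274


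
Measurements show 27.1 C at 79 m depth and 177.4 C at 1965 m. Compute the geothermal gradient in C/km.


dT = 177.4 - 27.1 = 150.3 C
dz = 1965 - 79 = 1886 m
gradient = dT/dz * 1000 = 150.3/1886 * 1000 = 79.6925 C/km

79.6925


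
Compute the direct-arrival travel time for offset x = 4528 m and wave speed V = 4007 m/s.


t = x / V
= 4528 / 4007
= 1.13 s

1.13


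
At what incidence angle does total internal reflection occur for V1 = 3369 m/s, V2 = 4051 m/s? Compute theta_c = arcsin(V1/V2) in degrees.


V1/V2 = 3369/4051 = 0.831647
theta_c = arcsin(0.831647) = 56.2682 degrees

56.2682


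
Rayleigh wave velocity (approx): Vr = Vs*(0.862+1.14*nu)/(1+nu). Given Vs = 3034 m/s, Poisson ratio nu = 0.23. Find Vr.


Numerator factor = 0.862 + 1.14*0.23 = 1.1242
Denominator = 1 + 0.23 = 1.23
Vr = 3034 * 1.1242 / 1.23 = 2773.03 m/s

2773.03


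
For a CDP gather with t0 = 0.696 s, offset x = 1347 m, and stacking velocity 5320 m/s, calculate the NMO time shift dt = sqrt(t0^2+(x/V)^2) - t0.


x/Vnmo = 1347/5320 = 0.253195
(x/Vnmo)^2 = 0.064108
t0^2 = 0.484416
sqrt(0.484416 + 0.064108) = 0.740624
dt = 0.740624 - 0.696 = 0.044624

0.044624


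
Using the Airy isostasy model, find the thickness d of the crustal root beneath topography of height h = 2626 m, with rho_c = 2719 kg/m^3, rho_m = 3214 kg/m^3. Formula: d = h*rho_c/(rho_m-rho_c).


rho_m - rho_c = 3214 - 2719 = 495
d = 2626 * 2719 / 495
= 7140094 / 495
= 14424.43 m

14424.43


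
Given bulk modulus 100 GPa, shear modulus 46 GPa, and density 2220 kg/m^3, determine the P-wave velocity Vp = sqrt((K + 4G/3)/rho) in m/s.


First compute the effective modulus:
K + 4G/3 = 100e9 + 4*46e9/3 = 161333333333.33 Pa
Then divide by density:
161333333333.33 / 2220 = 72672672.6727 Pa/(kg/m^3)
Take the square root:
Vp = sqrt(72672672.6727) = 8524.83 m/s

8524.83


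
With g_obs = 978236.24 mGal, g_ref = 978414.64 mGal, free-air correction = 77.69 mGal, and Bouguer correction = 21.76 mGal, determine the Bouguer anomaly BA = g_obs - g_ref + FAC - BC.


BA = g_obs - g_ref + FAC - BC
= 978236.24 - 978414.64 + 77.69 - 21.76
= -122.47 mGal

-122.47


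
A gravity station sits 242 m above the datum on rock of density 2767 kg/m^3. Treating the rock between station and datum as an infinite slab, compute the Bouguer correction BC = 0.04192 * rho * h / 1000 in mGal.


BC = 0.04192 * rho * h / 1000
= 0.04192 * 2767 * 242 / 1000
= 28.0702 mGal

28.0702


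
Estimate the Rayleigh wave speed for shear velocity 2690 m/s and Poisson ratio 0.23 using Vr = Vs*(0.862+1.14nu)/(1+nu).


Numerator factor = 0.862 + 1.14*0.23 = 1.1242
Denominator = 1 + 0.23 = 1.23
Vr = 2690 * 1.1242 / 1.23 = 2458.62 m/s

2458.62


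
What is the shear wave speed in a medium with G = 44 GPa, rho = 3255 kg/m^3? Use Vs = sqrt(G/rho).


Convert G to Pa: G = 44e9 Pa
Compute G/rho = 44e9 / 3255 = 13517665.1306
Vs = sqrt(13517665.1306) = 3676.64 m/s

3676.64


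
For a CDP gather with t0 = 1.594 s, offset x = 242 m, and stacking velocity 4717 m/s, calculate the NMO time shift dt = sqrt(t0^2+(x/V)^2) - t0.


x/Vnmo = 242/4717 = 0.051304
(x/Vnmo)^2 = 0.002632
t0^2 = 2.540836
sqrt(2.540836 + 0.002632) = 1.594825
dt = 1.594825 - 1.594 = 0.000825

8.250000e-04


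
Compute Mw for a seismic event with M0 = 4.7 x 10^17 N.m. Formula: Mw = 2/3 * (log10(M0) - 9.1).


log10(M0) = log10(4.7 x 10^17) = 17.6721
Mw = 2/3 * (17.6721 - 9.1)
= 2/3 * 8.5721
= 5.71

5.71


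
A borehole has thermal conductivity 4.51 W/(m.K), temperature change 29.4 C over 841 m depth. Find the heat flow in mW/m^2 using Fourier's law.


q = k * dT / dz * 1000
= 4.51 * 29.4 / 841 * 1000
= 0.157662 * 1000
= 157.6623 mW/m^2

157.6623


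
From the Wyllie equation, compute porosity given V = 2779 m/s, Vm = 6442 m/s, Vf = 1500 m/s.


1/V - 1/Vm = 1/2779 - 1/6442 = 0.00020461
1/Vf - 1/Vm = 1/1500 - 1/6442 = 0.00051144
phi = 0.00020461 / 0.00051144 = 0.4001

0.4001


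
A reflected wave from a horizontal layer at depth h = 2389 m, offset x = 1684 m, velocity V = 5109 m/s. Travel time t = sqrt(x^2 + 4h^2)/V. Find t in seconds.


x^2 + 4h^2 = 1684^2 + 4*2389^2 = 2835856 + 22829284 = 25665140
sqrt(25665140) = 5066.0774
t = 5066.0774 / 5109 = 0.9916 s

0.9916


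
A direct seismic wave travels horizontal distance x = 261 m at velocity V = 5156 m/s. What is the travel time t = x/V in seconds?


t = x / V
= 261 / 5156
= 0.0506 s

0.0506


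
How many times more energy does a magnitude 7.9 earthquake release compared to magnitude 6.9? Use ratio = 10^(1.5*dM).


M2 - M1 = 7.9 - 6.9 = 1.0
1.5 * 1.0 = 1.5
ratio = 10^1.5 = 31.62

31.62


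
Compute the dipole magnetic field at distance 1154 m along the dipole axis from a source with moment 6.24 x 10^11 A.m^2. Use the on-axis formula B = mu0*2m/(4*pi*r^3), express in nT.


m = 6.24 x 10^11 = 624000000000 A.m^2
2m = 1248000000000 A.m^2
r^3 = 1154^3 = 1536800264
B = (4pi*10^-7) * 1248000000000 / (4*pi * 1536800264) * 1e9
= 1568283.052672 / 19312001677.67 * 1e9
= 81207.6904 nT

81207.6904


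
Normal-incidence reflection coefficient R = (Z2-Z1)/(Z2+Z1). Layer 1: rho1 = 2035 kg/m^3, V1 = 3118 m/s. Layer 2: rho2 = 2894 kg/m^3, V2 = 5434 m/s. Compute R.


Z1 = 2035 * 3118 = 6345130
Z2 = 2894 * 5434 = 15725996
R = (15725996 - 6345130) / (15725996 + 6345130) = 9380866 / 22071126 = 0.425

0.425


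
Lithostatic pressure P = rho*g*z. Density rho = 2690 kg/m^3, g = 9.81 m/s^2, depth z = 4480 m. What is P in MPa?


P = rho * g * z / 1e6
= 2690 * 9.81 * 4480 / 1e6
= 118222272.0 / 1e6
= 118.2223 MPa

118.2223


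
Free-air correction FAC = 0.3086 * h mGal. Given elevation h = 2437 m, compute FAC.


FAC = 0.3086 * h
= 0.3086 * 2437
= 752.0582 mGal

752.0582


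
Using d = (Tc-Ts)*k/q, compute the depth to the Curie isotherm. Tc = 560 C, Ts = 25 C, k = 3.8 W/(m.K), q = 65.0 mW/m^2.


T_Curie - T_surf = 560 - 25 = 535 C
Convert q to W/m^2: 65.0 mW/m^2 = 0.065 W/m^2
d = 535 * 3.8 / 0.065 = 31276.92 m

31276.92


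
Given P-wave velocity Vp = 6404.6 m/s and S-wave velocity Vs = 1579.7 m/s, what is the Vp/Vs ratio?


Vp/Vs = 6404.6 / 1579.7
= 4.0543

4.0543


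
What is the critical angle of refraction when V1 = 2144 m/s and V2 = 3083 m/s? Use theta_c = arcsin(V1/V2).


V1/V2 = 2144/3083 = 0.695427
theta_c = arcsin(0.695427) = 44.0612 degrees

44.0612


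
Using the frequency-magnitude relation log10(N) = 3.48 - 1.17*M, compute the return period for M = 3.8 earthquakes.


log10(N) = 3.48 - 1.17*3.8 = -0.966
N = 10^-0.966 = 0.108143
T = 1/N = 1/0.108143 = 9.247 years

9.247


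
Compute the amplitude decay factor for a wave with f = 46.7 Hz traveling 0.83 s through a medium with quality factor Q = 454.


pi*f*t/Q = pi*46.7*0.83/454 = 0.268219
A/A0 = exp(-0.268219) = 0.764741

0.764741
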